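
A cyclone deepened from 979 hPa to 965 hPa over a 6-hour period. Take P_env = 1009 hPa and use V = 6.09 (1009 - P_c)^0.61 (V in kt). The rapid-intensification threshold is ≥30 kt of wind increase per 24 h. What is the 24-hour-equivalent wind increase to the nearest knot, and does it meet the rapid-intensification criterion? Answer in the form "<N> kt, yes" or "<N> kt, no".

V₁: ΔP = 30, V ≈ 6.09 × 30^0.61 ≈ 48.49 kt.
V₂: ΔP = 44, V ≈ 6.09 × 44^0.61 ≈ 61.25 kt.
ΔV over 6 h = 12.76 kt → 24 h equivalent = 12.76 × 24/6 ≈ 51.04 kt.
51 kt ≥ 30 kt ⇒ rapid intensification.

51 kt, yes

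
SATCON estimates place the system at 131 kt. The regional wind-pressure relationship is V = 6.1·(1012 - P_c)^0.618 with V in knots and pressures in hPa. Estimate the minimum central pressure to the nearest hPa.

ΔP = (V / 6.1)^(1/0.618) = (131/6.1)^1.618.
131/6.1 = 21.475; 21.475^1.618 ≈ 142.97 hPa.
P_c = 1012 − 142.97 = 869.03 ≈ 869 hPa.

869 hPa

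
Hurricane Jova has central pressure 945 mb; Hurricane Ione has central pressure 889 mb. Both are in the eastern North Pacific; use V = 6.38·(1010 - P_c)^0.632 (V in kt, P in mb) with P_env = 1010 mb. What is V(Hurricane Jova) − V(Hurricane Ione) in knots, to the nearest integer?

-43 kt

Hurricane Jova: ΔP = 65; V ≈ 6.38 × 65^0.632 ≈ 89.24 kt.
Hurricane Ione: ΔP = 121; V ≈ 6.38 × 121^0.632 ≈ 132.17 kt.
Difference ≈ 89.24 − 132.17 = -42.93 → -43 kt.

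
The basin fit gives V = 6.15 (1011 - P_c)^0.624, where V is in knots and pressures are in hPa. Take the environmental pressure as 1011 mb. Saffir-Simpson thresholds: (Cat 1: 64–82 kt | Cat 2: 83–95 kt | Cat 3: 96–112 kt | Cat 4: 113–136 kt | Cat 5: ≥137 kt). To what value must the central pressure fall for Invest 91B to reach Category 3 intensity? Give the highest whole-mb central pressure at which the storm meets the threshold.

Category 3 begins at V = 96 kt.
Required ΔP = (96/6.15)^(1/0.624) = 15.610^1.603 ≈ 81.75 mb.
P_c ≤ 1011 − 81.75 = 929.25, so the highest integer P_c is 929 mb.

929 mb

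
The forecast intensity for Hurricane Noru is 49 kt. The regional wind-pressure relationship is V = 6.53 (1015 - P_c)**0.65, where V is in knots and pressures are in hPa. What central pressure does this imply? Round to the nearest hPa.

ΔP = (V / 6.53)^(1/0.65) = (49/6.53)^1.538.
49/6.53 = 7.504; 7.504^1.538 ≈ 22.21 hPa.
P_c = 1015 − 22.21 = 992.79 ≈ 993 hPa.

993 hPa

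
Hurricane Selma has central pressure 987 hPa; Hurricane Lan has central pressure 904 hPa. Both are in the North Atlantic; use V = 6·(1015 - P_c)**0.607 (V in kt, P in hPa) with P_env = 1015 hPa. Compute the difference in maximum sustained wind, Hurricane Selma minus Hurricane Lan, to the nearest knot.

-59 kt

Hurricane Selma: ΔP = 28; V ≈ 6 × 28^0.607 ≈ 45.35 kt.
Hurricane Lan: ΔP = 111; V ≈ 6 × 111^0.607 ≈ 104.63 kt.
Difference ≈ 45.35 − 104.63 = -59.28 → -59 kt.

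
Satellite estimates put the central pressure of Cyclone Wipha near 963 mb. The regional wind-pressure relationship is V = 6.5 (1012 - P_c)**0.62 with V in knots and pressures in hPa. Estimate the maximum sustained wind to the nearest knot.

ΔP = 1012 − 963 = 49 mb.
49^0.62 ≈ 11.167.
V ≈ 6.5 × 11.167 ≈ 72.6 kt.

73 kt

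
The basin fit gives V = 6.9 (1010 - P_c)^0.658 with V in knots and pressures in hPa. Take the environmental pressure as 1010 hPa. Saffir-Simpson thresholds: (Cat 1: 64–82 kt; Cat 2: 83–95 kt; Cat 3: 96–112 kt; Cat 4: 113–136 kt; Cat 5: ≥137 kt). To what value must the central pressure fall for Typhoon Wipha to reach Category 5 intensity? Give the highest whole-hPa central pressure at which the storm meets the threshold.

Category 5 begins at V = 137 kt.
Required ΔP = (137/6.9)^(1/0.658) = 19.855^1.520 ≈ 93.85 hPa.
P_c ≤ 1010 − 93.85 = 916.15, so the highest integer P_c is 916 hPa.

916 hPa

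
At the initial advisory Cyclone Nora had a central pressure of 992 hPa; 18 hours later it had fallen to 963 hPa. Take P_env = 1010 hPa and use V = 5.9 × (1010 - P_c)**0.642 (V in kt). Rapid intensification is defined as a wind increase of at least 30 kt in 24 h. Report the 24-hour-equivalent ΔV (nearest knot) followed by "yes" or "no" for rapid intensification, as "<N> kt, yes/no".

43 kt, yes

V₁: ΔP = 18, V ≈ 5.9 × 18^0.642 ≈ 37.73 kt.
V₂: ΔP = 47, V ≈ 5.9 × 47^0.642 ≈ 69.88 kt.
ΔV over 18 h = 32.15 kt → 24 h equivalent = 32.15 × 24/18 ≈ 42.87 kt.
43 kt ≥ 30 kt ⇒ rapid intensification.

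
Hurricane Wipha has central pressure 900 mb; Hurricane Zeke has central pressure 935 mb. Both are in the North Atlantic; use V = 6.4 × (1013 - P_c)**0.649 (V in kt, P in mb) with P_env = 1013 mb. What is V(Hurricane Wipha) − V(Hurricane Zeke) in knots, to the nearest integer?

Hurricane Wipha: ΔP = 113; V ≈ 6.4 × 113^0.649 ≈ 137.60 kt.
Hurricane Zeke: ΔP = 78; V ≈ 6.4 × 78^0.649 ≈ 108.18 kt.
Difference ≈ 137.60 − 108.18 = 29.42 → 29 kt.

29 kt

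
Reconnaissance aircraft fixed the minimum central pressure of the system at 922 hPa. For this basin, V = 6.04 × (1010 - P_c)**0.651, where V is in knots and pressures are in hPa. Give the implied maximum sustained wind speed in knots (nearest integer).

ΔP = 1010 − 922 = 88 hPa.
88^0.651 ≈ 18.444.
V ≈ 6.04 × 18.444 ≈ 111.4 kt.

111 kt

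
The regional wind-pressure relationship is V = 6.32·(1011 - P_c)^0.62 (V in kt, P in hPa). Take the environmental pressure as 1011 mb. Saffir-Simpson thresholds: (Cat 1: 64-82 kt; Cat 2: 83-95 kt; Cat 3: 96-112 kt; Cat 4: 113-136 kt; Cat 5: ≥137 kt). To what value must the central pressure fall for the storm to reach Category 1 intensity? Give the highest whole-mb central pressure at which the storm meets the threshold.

Category 1 begins at V = 64 kt.
Required ΔP = (64/6.32)^(1/0.62) = 10.127^1.613 ≈ 41.85 mb.
P_c ≤ 1011 − 41.85 = 969.15, so the highest integer P_c is 969 mb.

969 mb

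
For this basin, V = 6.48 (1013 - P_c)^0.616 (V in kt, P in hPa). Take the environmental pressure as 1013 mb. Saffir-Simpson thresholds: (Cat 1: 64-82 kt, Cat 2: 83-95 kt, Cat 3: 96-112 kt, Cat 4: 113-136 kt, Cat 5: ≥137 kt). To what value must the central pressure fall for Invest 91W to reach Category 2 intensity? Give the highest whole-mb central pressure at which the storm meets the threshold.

950 mb

Category 2 begins at V = 83 kt.
Required ΔP = (83/6.48)^(1/0.616) = 12.809^1.623 ≈ 62.79 mb.
P_c ≤ 1013 − 62.79 = 950.21, so the highest integer P_c is 950 mb.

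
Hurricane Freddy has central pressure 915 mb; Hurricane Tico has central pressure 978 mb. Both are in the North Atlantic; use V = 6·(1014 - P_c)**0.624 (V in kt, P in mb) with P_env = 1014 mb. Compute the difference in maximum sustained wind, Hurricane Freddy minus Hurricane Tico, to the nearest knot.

49 kt

Hurricane Freddy: ΔP = 99; V ≈ 6 × 99^0.624 ≈ 105.54 kt.
Hurricane Tico: ΔP = 36; V ≈ 6 × 36^0.624 ≈ 56.14 kt.
Difference ≈ 105.54 − 56.14 = 49.40 → 49 kt.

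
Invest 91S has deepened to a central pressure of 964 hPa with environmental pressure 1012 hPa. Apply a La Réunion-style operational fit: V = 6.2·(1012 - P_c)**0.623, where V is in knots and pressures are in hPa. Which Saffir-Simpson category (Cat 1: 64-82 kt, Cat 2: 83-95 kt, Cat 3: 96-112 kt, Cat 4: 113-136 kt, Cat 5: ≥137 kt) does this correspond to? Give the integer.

ΔP = 1012 − 964 = 48 hPa.
V ≈ 6.2 × 48^0.623 = 6.2 × 11.15 ≈ 69 kt.
69 kt falls in the Category 1 band.

1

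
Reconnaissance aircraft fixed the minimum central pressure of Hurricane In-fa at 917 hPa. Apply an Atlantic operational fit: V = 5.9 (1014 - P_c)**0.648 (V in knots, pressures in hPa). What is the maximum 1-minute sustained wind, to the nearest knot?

114 kt

ΔP = 1014 − 917 = 97 hPa.
97^0.648 ≈ 19.383.
V ≈ 5.9 × 19.383 ≈ 114.4 kt.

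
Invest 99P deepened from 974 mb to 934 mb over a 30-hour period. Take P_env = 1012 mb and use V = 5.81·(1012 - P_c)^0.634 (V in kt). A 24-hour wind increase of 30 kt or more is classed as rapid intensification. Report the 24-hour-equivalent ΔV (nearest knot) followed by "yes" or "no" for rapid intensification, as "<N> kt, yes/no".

27 kt, no

V₁: ΔP = 38, V ≈ 5.81 × 38^0.634 ≈ 58.31 kt.
V₂: ΔP = 78, V ≈ 5.81 × 78^0.634 ≈ 91.99 kt.
ΔV over 30 h = 33.68 kt → 24 h equivalent = 33.68 × 24/30 ≈ 26.94 kt.
27 kt < 30 kt ⇒ not rapid intensification.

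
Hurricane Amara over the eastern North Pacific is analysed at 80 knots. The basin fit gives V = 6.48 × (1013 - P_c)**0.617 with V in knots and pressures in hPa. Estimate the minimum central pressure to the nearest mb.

ΔP = (V / 6.48)^(1/0.617) = (80/6.48)^1.621.
80/6.48 = 12.346; 12.346^1.621 ≈ 58.76 mb.
P_c = 1013 − 58.76 = 954.24 ≈ 954 mb.

954 mb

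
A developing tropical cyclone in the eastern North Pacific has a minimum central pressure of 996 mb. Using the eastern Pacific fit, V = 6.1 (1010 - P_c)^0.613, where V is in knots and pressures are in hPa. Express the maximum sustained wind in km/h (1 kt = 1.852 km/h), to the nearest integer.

57 km/h

ΔP = 1010 − 996 = 14 mb.
V ≈ 6.1 × 14^0.613 = 6.1 × 5.042 ≈ 30.754 kt.
30.754 × 1.852 ≈ 56.96 km/h → 57 km/h.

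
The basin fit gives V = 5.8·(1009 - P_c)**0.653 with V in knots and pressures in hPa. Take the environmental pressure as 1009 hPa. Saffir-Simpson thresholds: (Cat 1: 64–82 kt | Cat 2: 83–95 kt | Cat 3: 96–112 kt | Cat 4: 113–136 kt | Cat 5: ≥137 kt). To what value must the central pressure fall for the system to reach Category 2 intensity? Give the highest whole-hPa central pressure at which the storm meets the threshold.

950 hPa

Category 2 begins at V = 83 kt.
Required ΔP = (83/5.8)^(1/0.653) = 14.310^1.531 ≈ 58.85 hPa.
P_c ≤ 1009 − 58.85 = 950.15, so the highest integer P_c is 950 hPa.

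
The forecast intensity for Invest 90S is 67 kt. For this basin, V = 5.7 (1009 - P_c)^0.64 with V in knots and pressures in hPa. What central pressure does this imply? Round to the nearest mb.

962 mb

ΔP = (V / 5.7)^(1/0.64) = (67/5.7)^1.562.
67/5.7 = 11.754; 11.754^1.562 ≈ 47.01 mb.
P_c = 1009 − 47.01 = 961.99 ≈ 962 mb.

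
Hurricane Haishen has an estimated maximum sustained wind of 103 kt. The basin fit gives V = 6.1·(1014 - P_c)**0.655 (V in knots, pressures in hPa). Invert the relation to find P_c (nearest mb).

939 mb

ΔP = (V / 6.1)^(1/0.655) = (103/6.1)^1.527.
103/6.1 = 16.885; 16.885^1.527 ≈ 74.83 mb.
P_c = 1014 − 74.83 = 939.17 ≈ 939 mb.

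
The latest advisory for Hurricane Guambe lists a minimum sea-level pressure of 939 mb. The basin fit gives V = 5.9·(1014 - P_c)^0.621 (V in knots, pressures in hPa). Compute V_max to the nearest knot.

ΔP = 1014 − 939 = 75 mb.
75^0.621 ≈ 14.602.
V ≈ 5.9 × 14.602 ≈ 86.2 kt.

86 kt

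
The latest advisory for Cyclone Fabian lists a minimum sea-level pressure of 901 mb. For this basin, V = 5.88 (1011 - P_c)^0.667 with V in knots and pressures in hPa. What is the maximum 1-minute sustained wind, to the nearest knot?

ΔP = 1011 − 901 = 110 mb.
110^0.667 ≈ 22.994.
V ≈ 5.88 × 22.994 ≈ 135.2 kt.

135 kt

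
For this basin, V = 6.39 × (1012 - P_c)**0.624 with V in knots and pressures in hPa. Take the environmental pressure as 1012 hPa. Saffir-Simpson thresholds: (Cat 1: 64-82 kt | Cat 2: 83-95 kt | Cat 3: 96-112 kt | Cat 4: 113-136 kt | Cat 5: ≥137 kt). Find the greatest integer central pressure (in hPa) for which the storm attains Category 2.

951 hPa

Category 2 begins at V = 83 kt.
Required ΔP = (83/6.39)^(1/0.624) = 12.989^1.603 ≈ 60.89 hPa.
P_c ≤ 1012 − 60.89 = 951.11, so the highest integer P_c is 951 hPa.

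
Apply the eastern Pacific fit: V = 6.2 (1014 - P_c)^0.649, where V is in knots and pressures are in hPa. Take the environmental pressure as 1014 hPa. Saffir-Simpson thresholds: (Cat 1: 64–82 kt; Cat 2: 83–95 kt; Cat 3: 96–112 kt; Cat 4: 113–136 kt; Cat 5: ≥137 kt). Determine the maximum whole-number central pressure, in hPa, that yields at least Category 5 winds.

896 hPa

Category 5 begins at V = 137 kt.
Required ΔP = (137/6.2)^(1/0.649) = 22.097^1.541 ≈ 117.87 hPa.
P_c ≤ 1014 − 117.87 = 896.13, so the highest integer P_c is 896 hPa.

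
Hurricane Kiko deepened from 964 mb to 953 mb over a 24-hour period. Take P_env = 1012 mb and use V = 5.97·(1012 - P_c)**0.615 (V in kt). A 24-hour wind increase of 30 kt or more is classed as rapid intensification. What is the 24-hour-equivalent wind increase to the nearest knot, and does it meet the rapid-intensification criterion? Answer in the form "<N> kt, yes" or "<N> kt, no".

V₁: ΔP = 48, V ≈ 5.97 × 48^0.615 ≈ 64.56 kt.
V₂: ΔP = 59, V ≈ 5.97 × 59^0.615 ≈ 73.29 kt.
ΔV over 24 h = 8.73 kt → 24 h equivalent = 8.73 × 24/24 ≈ 8.73 kt.
9 kt < 30 kt ⇒ not rapid intensification.

9 kt, no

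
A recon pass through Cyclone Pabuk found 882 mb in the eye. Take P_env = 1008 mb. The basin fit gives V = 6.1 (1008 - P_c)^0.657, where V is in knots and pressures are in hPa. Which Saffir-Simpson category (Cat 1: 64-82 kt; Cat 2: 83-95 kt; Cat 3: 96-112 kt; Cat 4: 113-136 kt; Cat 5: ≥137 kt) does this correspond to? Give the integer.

5

ΔP = 1008 − 882 = 126 mb.
V ≈ 6.1 × 126^0.657 = 6.1 × 23.99 ≈ 146 kt.
146 kt falls in the Category 5 band.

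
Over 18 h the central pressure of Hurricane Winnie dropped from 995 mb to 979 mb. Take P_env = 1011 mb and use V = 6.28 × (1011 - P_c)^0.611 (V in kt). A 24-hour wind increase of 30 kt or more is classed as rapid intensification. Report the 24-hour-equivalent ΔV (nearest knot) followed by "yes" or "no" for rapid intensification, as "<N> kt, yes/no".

24 kt, no

V₁: ΔP = 16, V ≈ 6.28 × 16^0.611 ≈ 34.17 kt.
V₂: ΔP = 32, V ≈ 6.28 × 32^0.611 ≈ 52.19 kt.
ΔV over 18 h = 18.02 kt → 24 h equivalent = 18.02 × 24/18 ≈ 24.03 kt.
24 kt < 30 kt ⇒ not rapid intensification.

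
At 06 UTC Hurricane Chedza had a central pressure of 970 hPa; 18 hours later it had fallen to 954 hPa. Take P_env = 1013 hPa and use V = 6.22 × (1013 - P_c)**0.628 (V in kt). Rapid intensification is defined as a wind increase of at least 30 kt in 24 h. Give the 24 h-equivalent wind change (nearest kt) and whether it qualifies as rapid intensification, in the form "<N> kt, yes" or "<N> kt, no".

V₁: ΔP = 43, V ≈ 6.22 × 43^0.628 ≈ 66.01 kt.
V₂: ΔP = 59, V ≈ 6.22 × 59^0.628 ≈ 80.52 kt.
ΔV over 18 h = 14.51 kt → 24 h equivalent = 14.51 × 24/18 ≈ 19.35 kt.
19 kt < 30 kt ⇒ not rapid intensification.

19 kt, no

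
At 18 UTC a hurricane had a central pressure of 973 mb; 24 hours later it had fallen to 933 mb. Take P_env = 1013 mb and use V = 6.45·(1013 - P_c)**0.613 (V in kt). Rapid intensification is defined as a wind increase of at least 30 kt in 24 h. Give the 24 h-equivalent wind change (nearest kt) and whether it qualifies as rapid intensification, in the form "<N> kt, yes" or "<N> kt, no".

V₁: ΔP = 40, V ≈ 6.45 × 40^0.613 ≈ 61.89 kt.
V₂: ΔP = 80, V ≈ 6.45 × 80^0.613 ≈ 94.66 kt.
ΔV over 24 h = 32.77 kt → 24 h equivalent = 32.77 × 24/24 ≈ 32.77 kt.
33 kt ≥ 30 kt ⇒ rapid intensification.

33 kt, yes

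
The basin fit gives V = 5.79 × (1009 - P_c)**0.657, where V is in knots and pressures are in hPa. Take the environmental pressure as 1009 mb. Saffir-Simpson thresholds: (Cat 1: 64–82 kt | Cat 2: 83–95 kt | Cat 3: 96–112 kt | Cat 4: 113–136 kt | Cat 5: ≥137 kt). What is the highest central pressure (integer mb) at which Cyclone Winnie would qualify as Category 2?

951 mb

Category 2 begins at V = 83 kt.
Required ΔP = (83/5.79)^(1/0.657) = 14.335^1.522 ≈ 57.56 mb.
P_c ≤ 1009 − 57.56 = 951.44, so the highest integer P_c is 951 mb.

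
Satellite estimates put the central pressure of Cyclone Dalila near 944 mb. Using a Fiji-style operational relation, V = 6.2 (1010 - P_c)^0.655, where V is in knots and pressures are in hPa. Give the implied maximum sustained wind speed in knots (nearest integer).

96 kt

ΔP = 1010 − 944 = 66 mb.
66^0.655 ≈ 15.553.
V ≈ 6.2 × 15.553 ≈ 96.4 kt.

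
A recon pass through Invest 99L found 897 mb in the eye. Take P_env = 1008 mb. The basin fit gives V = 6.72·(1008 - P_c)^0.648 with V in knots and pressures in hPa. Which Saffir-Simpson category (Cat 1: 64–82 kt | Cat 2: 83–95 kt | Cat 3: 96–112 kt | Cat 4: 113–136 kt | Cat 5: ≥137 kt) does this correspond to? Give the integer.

5

ΔP = 1008 − 897 = 111 mb.
V ≈ 6.72 × 111^0.648 = 6.72 × 21.15 ≈ 142 kt.
142 kt falls in the Category 5 band.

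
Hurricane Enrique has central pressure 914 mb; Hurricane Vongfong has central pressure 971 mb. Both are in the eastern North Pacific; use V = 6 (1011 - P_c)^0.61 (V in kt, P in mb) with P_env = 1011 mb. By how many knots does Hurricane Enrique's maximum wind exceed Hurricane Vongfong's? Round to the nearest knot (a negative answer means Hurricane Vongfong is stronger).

Hurricane Enrique: ΔP = 97; V ≈ 6 × 97^0.61 ≈ 97.74 kt.
Hurricane Vongfong: ΔP = 40; V ≈ 6 × 40^0.61 ≈ 56.94 kt.
Difference ≈ 97.74 − 56.94 = 40.80 → 41 kt.

41 kt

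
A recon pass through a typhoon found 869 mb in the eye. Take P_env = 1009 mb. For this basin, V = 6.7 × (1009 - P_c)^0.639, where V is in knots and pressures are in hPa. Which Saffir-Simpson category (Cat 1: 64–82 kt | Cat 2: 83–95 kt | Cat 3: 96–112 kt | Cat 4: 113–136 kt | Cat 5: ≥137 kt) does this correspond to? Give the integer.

5

ΔP = 1009 − 869 = 140 mb.
V ≈ 6.7 × 140^0.639 = 6.7 × 23.52 ≈ 158 kt.
158 kt falls in the Category 5 band.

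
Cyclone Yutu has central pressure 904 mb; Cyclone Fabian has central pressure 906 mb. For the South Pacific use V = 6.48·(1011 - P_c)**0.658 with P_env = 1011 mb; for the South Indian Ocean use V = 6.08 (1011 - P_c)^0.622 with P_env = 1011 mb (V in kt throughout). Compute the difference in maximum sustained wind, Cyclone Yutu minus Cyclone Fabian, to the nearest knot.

Cyclone Yutu: ΔP = 107; V ≈ 6.48 × 107^0.658 ≈ 140.25 kt.
Cyclone Fabian: ΔP = 105; V ≈ 6.08 × 105^0.622 ≈ 109.92 kt.
Difference ≈ 140.25 − 109.92 = 30.33 → 30 kt.

30 kt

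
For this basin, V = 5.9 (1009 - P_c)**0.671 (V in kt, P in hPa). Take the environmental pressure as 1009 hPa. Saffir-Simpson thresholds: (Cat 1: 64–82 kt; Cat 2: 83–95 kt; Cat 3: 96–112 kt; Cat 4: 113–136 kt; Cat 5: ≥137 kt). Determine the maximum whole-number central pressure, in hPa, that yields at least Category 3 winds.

945 hPa

Category 3 begins at V = 96 kt.
Required ΔP = (96/5.9)^(1/0.671) = 16.271^1.490 ≈ 63.88 hPa.
P_c ≤ 1009 − 63.88 = 945.12, so the highest integer P_c is 945 hPa.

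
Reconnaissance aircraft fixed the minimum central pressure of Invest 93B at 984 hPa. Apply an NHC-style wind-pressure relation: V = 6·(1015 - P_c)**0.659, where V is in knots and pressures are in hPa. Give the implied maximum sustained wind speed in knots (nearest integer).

58 kt

ΔP = 1015 − 984 = 31 hPa.
31^0.659 ≈ 9.612.
V ≈ 6 × 9.612 ≈ 57.7 kt.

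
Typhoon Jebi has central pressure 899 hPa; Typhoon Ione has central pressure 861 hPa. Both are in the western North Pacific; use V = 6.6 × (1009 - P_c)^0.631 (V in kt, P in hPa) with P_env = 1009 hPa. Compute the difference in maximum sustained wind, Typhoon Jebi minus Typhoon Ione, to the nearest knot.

Typhoon Jebi: ΔP = 110; V ≈ 6.6 × 110^0.631 ≈ 128.13 kt.
Typhoon Ione: ΔP = 148; V ≈ 6.6 × 148^0.631 ≈ 154.52 kt.
Difference ≈ 128.13 − 154.52 = -26.39 → -26 kt.

-26 kt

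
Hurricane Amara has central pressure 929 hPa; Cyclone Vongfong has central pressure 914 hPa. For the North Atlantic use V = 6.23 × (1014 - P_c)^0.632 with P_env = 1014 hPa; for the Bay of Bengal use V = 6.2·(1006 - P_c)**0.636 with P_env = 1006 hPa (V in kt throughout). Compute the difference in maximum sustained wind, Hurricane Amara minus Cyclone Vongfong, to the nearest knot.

-7 kt

Hurricane Amara: ΔP = 85; V ≈ 6.23 × 85^0.632 ≈ 103.25 kt.
Cyclone Vongfong: ΔP = 92; V ≈ 6.2 × 92^0.636 ≈ 109.99 kt.
Difference ≈ 103.25 − 109.99 = -6.74 → -7 kt.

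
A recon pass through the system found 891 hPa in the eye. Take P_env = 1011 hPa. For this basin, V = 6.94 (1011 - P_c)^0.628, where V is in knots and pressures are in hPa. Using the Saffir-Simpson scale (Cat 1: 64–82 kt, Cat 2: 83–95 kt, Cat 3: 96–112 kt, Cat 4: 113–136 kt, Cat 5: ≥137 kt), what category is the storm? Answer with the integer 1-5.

5

ΔP = 1011 − 891 = 120 hPa.
V ≈ 6.94 × 120^0.628 = 6.94 × 20.22 ≈ 140 kt.
140 kt falls in the Category 5 band.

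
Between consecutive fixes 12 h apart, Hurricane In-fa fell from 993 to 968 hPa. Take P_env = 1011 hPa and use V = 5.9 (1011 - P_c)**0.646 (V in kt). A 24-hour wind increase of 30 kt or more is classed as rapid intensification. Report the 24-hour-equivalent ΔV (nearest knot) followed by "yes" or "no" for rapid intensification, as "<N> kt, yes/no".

58 kt, yes

V₁: ΔP = 18, V ≈ 5.9 × 18^0.646 ≈ 38.17 kt.
V₂: ΔP = 43, V ≈ 5.9 × 43^0.646 ≈ 67.00 kt.
ΔV over 12 h = 28.83 kt → 24 h equivalent = 28.83 × 24/12 ≈ 57.66 kt.
58 kt ≥ 30 kt ⇒ rapid intensification.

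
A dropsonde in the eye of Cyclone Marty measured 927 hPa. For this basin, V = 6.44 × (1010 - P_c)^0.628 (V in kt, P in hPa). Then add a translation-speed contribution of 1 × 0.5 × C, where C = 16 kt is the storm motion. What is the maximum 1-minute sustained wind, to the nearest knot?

ΔP = 1010 − 927 = 83 hPa.
83^0.628 ≈ 16.039.
V ≈ 6.44 × 16.039 ≈ 103.3 kt.
Translation term: 1 × 0.5 × 16 = 8 kt.
Corrected V ≈ 111.3 kt → 111 kt.

111 kt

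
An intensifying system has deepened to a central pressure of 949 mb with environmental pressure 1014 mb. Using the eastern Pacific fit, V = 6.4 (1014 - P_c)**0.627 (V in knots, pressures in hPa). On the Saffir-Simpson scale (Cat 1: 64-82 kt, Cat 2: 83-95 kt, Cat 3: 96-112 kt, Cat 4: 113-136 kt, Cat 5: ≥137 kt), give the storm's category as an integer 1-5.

2

ΔP = 1014 − 949 = 65 mb.
V ≈ 6.4 × 65^0.627 = 6.4 × 13.70 ≈ 88 kt.
88 kt falls in the Category 2 band.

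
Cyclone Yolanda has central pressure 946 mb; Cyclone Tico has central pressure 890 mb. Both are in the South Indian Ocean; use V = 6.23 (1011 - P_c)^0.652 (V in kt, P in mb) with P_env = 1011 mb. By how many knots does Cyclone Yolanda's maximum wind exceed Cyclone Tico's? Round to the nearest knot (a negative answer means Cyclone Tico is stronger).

-47 kt

Cyclone Yolanda: ΔP = 65; V ≈ 6.23 × 65^0.652 ≈ 94.73 kt.
Cyclone Tico: ΔP = 121; V ≈ 6.23 × 121^0.652 ≈ 142.06 kt.
Difference ≈ 94.73 − 142.06 = -47.33 → -47 kt.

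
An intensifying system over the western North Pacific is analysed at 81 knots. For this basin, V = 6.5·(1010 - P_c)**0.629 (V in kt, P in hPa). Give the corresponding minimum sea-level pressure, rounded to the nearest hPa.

ΔP = (V / 6.5)^(1/0.629) = (81/6.5)^1.590.
81/6.5 = 12.462; 12.462^1.590 ≈ 55.18 hPa.
P_c = 1010 − 55.18 = 954.82 ≈ 955 hPa.

955 hPa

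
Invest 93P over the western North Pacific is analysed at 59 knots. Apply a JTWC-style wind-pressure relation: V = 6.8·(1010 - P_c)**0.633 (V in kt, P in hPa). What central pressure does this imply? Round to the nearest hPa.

ΔP = (V / 6.8)^(1/0.633) = (59/6.8)^1.580.
59/6.8 = 8.676; 8.676^1.580 ≈ 30.37 hPa.
P_c = 1010 − 30.37 = 979.63 ≈ 980 hPa.

980 hPa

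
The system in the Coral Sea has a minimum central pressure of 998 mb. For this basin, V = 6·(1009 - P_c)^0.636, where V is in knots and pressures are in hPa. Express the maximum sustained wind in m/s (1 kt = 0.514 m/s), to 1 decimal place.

ΔP = 1009 − 998 = 11 mb.
V ≈ 6 × 11^0.636 = 6 × 4.595 ≈ 27.573 kt.
27.573 × 0.514 ≈ 14.17 m/s → 14.2 m/s.

14.2 m/s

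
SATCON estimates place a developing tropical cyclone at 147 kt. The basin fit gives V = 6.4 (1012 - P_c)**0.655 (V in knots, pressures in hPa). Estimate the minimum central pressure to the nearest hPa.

ΔP = (V / 6.4)^(1/0.655) = (147/6.4)^1.527.
147/6.4 = 22.969; 22.969^1.527 ≈ 119.69 hPa.
P_c = 1012 − 119.69 = 892.31 ≈ 892 hPa.

892 hPa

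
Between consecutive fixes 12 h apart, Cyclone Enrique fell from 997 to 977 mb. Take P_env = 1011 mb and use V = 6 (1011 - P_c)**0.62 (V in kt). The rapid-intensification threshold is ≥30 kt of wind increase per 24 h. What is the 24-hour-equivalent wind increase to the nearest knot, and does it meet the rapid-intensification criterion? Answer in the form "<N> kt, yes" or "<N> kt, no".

45 kt, yes

V₁: ΔP = 14, V ≈ 6 × 14^0.62 ≈ 30.81 kt.
V₂: ΔP = 34, V ≈ 6 × 34^0.62 ≈ 53.42 kt.
ΔV over 12 h = 22.61 kt → 24 h equivalent = 22.61 × 24/12 ≈ 45.22 kt.
45 kt ≥ 30 kt ⇒ rapid intensification.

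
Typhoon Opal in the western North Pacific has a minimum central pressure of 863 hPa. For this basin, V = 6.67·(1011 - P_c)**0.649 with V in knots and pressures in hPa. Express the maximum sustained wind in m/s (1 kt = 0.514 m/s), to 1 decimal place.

87.8 m/s

ΔP = 1011 − 863 = 148 hPa.
V ≈ 6.67 × 148^0.649 = 6.67 × 25.615 ≈ 170.854 kt.
170.854 × 0.514 ≈ 87.82 m/s → 87.8 m/s.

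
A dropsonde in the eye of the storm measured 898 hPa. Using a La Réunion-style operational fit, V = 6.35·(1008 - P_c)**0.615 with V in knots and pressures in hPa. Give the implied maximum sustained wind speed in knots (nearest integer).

114 kt

ΔP = 1008 − 898 = 110 hPa.
110^0.615 ≈ 18.008.
V ≈ 6.35 × 18.008 ≈ 114.3 kt.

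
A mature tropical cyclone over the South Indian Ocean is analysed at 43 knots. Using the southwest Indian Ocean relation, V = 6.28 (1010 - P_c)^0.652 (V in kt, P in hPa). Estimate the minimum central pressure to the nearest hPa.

ΔP = (V / 6.28)^(1/0.652) = (43/6.28)^1.534.
43/6.28 = 6.847; 6.847^1.534 ≈ 19.12 hPa.
P_c = 1010 − 19.12 = 990.88 ≈ 991 hPa.

991 hPa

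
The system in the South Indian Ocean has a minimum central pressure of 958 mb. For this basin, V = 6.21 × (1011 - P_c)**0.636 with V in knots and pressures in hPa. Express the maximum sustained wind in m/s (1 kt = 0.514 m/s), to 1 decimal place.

ΔP = 1011 − 958 = 53 mb.
V ≈ 6.21 × 53^0.636 = 6.21 × 12.492 ≈ 77.577 kt.
77.577 × 0.514 ≈ 39.87 m/s → 39.9 m/s.

39.9 m/s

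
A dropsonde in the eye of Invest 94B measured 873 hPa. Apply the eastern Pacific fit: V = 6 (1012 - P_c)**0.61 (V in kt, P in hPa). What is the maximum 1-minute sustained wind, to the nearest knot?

ΔP = 1012 − 873 = 139 hPa.
139^0.61 ≈ 20.288.
V ≈ 6 × 20.288 ≈ 121.7 kt.

122 kt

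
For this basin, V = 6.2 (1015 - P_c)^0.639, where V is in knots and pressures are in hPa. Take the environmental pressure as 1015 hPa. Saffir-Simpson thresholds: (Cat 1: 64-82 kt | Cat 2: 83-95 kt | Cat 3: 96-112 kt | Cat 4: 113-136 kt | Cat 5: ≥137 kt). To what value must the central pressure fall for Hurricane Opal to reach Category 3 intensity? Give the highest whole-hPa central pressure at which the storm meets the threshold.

Category 3 begins at V = 96 kt.
Required ΔP = (96/6.2)^(1/0.639) = 15.484^1.565 ≈ 72.79 hPa.
P_c ≤ 1015 − 72.79 = 942.21, so the highest integer P_c is 942 hPa.

942 hPa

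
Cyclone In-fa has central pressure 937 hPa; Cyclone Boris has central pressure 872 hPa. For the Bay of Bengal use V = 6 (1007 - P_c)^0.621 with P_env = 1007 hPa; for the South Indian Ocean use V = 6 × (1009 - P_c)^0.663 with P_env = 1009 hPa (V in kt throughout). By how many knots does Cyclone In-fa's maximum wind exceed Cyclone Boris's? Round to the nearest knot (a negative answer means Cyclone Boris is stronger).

-73 kt

Cyclone In-fa: ΔP = 70; V ≈ 6 × 70^0.621 ≈ 83.94 kt.
Cyclone Boris: ΔP = 137; V ≈ 6 × 137^0.663 ≈ 156.60 kt.
Difference ≈ 83.94 − 156.60 = -72.66 → -73 kt.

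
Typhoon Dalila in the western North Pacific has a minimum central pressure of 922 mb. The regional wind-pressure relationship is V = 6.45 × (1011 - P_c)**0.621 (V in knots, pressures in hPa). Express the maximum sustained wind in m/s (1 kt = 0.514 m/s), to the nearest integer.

ΔP = 1011 − 922 = 89 mb.
V ≈ 6.45 × 89^0.621 = 6.45 × 16.239 ≈ 104.744 kt.
104.744 × 0.514 ≈ 53.84 m/s → 54 m/s.

54 m/s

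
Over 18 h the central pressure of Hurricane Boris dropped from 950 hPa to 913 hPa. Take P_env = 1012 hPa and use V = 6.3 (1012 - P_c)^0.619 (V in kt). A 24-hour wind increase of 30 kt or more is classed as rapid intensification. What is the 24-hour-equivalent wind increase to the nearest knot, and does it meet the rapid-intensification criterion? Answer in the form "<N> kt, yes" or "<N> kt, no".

V₁: ΔP = 62, V ≈ 6.3 × 62^0.619 ≈ 81.06 kt.
V₂: ΔP = 99, V ≈ 6.3 × 99^0.619 ≈ 108.30 kt.
ΔV over 18 h = 27.24 kt → 24 h equivalent = 27.24 × 24/18 ≈ 36.32 kt.
36 kt ≥ 30 kt ⇒ rapid intensification.

36 kt, yes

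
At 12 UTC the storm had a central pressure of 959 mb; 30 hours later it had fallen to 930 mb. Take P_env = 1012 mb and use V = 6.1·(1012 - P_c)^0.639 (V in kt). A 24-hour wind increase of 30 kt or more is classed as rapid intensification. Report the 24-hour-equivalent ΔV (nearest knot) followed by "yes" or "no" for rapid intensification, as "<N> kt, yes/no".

V₁: ΔP = 53, V ≈ 6.1 × 53^0.639 ≈ 77.12 kt.
V₂: ΔP = 82, V ≈ 6.1 × 82^0.639 ≈ 101.92 kt.
ΔV over 30 h = 24.80 kt → 24 h equivalent = 24.80 × 24/30 ≈ 19.84 kt.
20 kt < 30 kt ⇒ not rapid intensification.

20 kt, no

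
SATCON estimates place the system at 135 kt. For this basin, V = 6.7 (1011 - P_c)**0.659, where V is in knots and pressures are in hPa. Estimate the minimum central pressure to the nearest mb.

916 mb

ΔP = (V / 6.7)^(1/0.659) = (135/6.7)^1.517.
135/6.7 = 20.149; 20.149^1.517 ≈ 95.31 mb.
P_c = 1011 − 95.31 = 915.69 ≈ 916 mb.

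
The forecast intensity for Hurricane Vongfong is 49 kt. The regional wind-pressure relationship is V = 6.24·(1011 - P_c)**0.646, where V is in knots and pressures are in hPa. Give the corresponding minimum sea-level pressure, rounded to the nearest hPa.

ΔP = (V / 6.24)^(1/0.646) = (49/6.24)^1.548.
49/6.24 = 7.853; 7.853^1.548 ≈ 24.29 hPa.
P_c = 1011 − 24.29 = 986.71 ≈ 987 hPa.

987 hPa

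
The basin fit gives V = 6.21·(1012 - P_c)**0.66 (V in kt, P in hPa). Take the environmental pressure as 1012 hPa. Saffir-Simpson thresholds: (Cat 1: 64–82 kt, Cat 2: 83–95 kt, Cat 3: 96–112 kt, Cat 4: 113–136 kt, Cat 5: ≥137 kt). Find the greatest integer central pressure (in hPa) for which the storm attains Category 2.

961 hPa

Category 2 begins at V = 83 kt.
Required ΔP = (83/6.21)^(1/0.66) = 13.366^1.515 ≈ 50.82 hPa.
P_c ≤ 1012 − 50.82 = 961.18, so the highest integer P_c is 961 hPa.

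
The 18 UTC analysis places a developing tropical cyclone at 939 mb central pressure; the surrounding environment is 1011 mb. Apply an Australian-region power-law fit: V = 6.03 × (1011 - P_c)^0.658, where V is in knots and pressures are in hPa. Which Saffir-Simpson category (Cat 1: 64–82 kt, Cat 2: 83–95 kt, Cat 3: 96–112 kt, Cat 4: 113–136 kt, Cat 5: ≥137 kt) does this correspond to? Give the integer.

ΔP = 1011 − 939 = 72 mb.
V ≈ 6.03 × 72^0.658 = 6.03 × 16.68 ≈ 101 kt.
101 kt falls in the Category 3 band.

3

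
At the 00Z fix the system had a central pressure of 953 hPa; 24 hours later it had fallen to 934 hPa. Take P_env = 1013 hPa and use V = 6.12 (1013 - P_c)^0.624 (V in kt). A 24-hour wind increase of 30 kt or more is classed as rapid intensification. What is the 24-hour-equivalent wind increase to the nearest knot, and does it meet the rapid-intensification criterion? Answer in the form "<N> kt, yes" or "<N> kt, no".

V₁: ΔP = 60, V ≈ 6.12 × 60^0.624 ≈ 78.76 kt.
V₂: ΔP = 79, V ≈ 6.12 × 79^0.624 ≈ 93.51 kt.
ΔV over 24 h = 14.75 kt → 24 h equivalent = 14.75 × 24/24 ≈ 14.75 kt.
15 kt < 30 kt ⇒ not rapid intensification.

15 kt, no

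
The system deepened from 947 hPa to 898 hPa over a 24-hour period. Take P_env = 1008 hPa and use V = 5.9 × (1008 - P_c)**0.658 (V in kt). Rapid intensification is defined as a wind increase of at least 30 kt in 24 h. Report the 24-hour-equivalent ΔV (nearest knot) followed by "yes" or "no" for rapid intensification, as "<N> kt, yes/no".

42 kt, yes

V₁: ΔP = 61, V ≈ 5.9 × 61^0.658 ≈ 88.23 kt.
V₂: ΔP = 110, V ≈ 5.9 × 110^0.658 ≈ 130.04 kt.
ΔV over 24 h = 41.81 kt → 24 h equivalent = 41.81 × 24/24 ≈ 41.81 kt.
42 kt ≥ 30 kt ⇒ rapid intensification.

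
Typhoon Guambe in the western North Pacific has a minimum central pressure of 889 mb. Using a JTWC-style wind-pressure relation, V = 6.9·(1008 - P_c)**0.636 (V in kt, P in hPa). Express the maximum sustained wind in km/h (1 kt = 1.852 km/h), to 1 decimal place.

ΔP = 1008 − 889 = 119 mb.
V ≈ 6.9 × 119^0.636 = 6.9 × 20.895 ≈ 144.177 kt.
144.177 × 1.852 ≈ 267.02 km/h → 267.0 km/h.

267.0 km/h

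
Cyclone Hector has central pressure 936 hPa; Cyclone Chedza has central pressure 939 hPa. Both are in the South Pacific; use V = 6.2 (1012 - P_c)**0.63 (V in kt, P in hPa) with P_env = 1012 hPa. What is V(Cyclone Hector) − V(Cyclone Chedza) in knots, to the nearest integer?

2 kt

Cyclone Hector: ΔP = 76; V ≈ 6.2 × 76^0.63 ≈ 94.91 kt.
Cyclone Chedza: ΔP = 73; V ≈ 6.2 × 73^0.63 ≈ 92.53 kt.
Difference ≈ 94.91 − 92.53 = 2.38 → 2 kt.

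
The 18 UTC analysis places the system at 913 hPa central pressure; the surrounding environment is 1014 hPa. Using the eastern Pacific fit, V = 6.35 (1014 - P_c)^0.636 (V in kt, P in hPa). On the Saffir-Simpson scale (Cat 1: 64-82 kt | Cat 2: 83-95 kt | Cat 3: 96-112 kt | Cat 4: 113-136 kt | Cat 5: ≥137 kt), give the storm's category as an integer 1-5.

4

ΔP = 1014 − 913 = 101 hPa.
V ≈ 6.35 × 101^0.636 = 6.35 × 18.83 ≈ 120 kt.
120 kt falls in the Category 4 band.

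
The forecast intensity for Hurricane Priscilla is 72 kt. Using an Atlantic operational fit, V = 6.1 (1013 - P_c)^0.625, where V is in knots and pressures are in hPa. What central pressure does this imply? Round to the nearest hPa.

961 hPa

ΔP = (V / 6.1)^(1/0.625) = (72/6.1)^1.600.
72/6.1 = 11.803; 11.803^1.600 ≈ 51.90 hPa.
P_c = 1013 − 51.90 = 961.10 ≈ 961 hPa.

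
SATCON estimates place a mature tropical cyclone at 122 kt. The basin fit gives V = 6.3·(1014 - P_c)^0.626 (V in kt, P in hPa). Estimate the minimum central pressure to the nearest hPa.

ΔP = (V / 6.3)^(1/0.626) = (122/6.3)^1.597.
122/6.3 = 19.365; 19.365^1.597 ≈ 113.75 hPa.
P_c = 1014 − 113.75 = 900.25 ≈ 900 hPa.

900 hPa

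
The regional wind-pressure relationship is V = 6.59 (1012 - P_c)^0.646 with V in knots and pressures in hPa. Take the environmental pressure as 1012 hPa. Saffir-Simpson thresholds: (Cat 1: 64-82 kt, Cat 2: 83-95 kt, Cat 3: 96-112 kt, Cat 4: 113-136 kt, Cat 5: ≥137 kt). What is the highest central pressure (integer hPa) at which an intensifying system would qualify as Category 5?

902 hPa

Category 5 begins at V = 137 kt.
Required ΔP = (137/6.59)^(1/0.646) = 20.789^1.548 ≈ 109.65 hPa.
P_c ≤ 1012 − 109.65 = 902.35, so the highest integer P_c is 902 hPa.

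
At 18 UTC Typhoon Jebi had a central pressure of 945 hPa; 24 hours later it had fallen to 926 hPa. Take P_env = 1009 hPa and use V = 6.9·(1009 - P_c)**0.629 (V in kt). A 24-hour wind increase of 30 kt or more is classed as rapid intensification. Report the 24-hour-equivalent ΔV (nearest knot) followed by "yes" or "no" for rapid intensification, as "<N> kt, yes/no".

V₁: ΔP = 64, V ≈ 6.9 × 64^0.629 ≈ 94.39 kt.
V₂: ΔP = 83, V ≈ 6.9 × 83^0.629 ≈ 111.16 kt.
ΔV over 24 h = 16.77 kt → 24 h equivalent = 16.77 × 24/24 ≈ 16.77 kt.
17 kt < 30 kt ⇒ not rapid intensification.

17 kt, no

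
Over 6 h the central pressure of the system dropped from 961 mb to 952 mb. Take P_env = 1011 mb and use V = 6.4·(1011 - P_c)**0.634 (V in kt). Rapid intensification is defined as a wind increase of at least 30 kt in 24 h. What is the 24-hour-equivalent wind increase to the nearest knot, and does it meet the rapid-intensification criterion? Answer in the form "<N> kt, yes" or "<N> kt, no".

34 kt, yes

V₁: ΔP = 50, V ≈ 6.4 × 50^0.634 ≈ 76.44 kt.
V₂: ΔP = 59, V ≈ 6.4 × 59^0.634 ≈ 84.90 kt.
ΔV over 6 h = 8.46 kt → 24 h equivalent = 8.46 × 24/6 ≈ 33.84 kt.
34 kt ≥ 30 kt ⇒ rapid intensification.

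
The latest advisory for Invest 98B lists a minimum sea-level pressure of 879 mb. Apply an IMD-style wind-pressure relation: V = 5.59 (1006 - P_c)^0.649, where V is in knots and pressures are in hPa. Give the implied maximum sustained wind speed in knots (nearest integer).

130 kt

ΔP = 1006 − 879 = 127 mb.
127^0.649 ≈ 23.194.
V ≈ 5.59 × 23.194 ≈ 129.7 kt.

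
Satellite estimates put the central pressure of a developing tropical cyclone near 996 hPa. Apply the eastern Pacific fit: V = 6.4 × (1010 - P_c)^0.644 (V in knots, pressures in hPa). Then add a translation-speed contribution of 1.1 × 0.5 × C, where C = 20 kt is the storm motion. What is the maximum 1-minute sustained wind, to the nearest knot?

46 kt

ΔP = 1010 − 996 = 14 hPa.
14^0.644 ≈ 5.472.
V ≈ 6.4 × 5.472 ≈ 35.0 kt.
Translation term: 1.1 × 0.5 × 20 = 11 kt.
Corrected V ≈ 46 kt → 46 kt.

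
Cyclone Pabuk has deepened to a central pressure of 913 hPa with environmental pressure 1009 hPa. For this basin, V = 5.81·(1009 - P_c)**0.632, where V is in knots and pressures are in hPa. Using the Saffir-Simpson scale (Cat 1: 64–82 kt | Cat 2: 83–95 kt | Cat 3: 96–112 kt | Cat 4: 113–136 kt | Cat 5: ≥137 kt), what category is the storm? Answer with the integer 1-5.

ΔP = 1009 − 913 = 96 hPa.
V ≈ 5.81 × 96^0.632 = 5.81 × 17.90 ≈ 104 kt.
104 kt falls in the Category 3 band.

3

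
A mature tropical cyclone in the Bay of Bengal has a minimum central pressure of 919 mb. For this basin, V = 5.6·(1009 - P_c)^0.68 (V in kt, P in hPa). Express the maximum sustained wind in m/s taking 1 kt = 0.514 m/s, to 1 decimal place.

ΔP = 1009 − 919 = 90 mb.
V ≈ 5.6 × 90^0.68 = 5.6 × 21.325 ≈ 119.419 kt.
119.419 × 0.514 ≈ 61.38 m/s → 61.4 m/s.

61.4 m/s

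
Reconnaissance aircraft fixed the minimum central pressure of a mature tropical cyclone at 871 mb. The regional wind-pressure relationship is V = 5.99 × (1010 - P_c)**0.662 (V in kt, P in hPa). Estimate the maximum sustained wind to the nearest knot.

ΔP = 1010 − 871 = 139 mb.
139^0.662 ≈ 26.223.
V ≈ 5.99 × 26.223 ≈ 157.1 kt.

157 kt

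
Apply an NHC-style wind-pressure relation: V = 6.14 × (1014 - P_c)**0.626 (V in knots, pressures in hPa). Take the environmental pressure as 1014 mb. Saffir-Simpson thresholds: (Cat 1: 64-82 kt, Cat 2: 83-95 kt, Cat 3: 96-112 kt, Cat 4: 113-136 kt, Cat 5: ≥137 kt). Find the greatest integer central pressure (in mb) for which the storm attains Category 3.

Category 3 begins at V = 96 kt.
Required ΔP = (96/6.14)^(1/0.626) = 15.635^1.597 ≈ 80.82 mb.
P_c ≤ 1014 − 80.82 = 933.18, so the highest integer P_c is 933 mb.

933 mb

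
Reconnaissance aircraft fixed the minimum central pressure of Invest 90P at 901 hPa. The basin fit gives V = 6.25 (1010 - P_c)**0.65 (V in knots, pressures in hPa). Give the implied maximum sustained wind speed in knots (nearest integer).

132 kt

ΔP = 1010 − 901 = 109 hPa.
109^0.65 ≈ 21.102.
V ≈ 6.25 × 21.102 ≈ 131.9 kt.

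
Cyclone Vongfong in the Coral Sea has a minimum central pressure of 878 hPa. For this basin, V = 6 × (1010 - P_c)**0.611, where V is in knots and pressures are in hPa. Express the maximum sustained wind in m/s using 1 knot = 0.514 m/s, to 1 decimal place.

60.9 m/s

ΔP = 1010 − 878 = 132 hPa.
V ≈ 6 × 132^0.611 = 6 × 19.755 ≈ 118.528 kt.
118.528 × 0.514 ≈ 60.92 m/s → 60.9 m/s.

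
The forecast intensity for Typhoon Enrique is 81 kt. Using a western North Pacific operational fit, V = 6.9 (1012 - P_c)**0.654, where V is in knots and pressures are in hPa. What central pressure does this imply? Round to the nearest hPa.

969 hPa

ΔP = (V / 6.9)^(1/0.654) = (81/6.9)^1.529.
81/6.9 = 11.739; 11.739^1.529 ≈ 43.20 hPa.
P_c = 1012 − 43.20 = 968.80 ≈ 969 hPa.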